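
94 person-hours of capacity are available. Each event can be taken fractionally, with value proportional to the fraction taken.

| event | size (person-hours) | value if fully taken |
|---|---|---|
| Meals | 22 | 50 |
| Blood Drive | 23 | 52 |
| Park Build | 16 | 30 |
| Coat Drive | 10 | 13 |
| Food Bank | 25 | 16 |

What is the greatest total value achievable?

Rank by value-to-size ratio: Meals 50/22≈2.27, Blood Drive 52/23≈2.26, Park Build 30/16≈1.88, Coat Drive 13/10≈1.3, Food Bank 16/25≈0.64.
Take all of Meals (22 person-hours, value 50) ; 72 person-hours left.
Blood Drive: take in full, 23 person-hours for value 52 ; 49 left.
Park Build: take in full, 16 person-hours for value 30 ; 33 left.
Take all of Coat Drive (10 person-hours, value 13) ; 23 person-hours left.
Only 23 person-hours remain; take 23/25 of Food Bank for value 16×23/25 = 14.72.
Total value = 159.72.

159.72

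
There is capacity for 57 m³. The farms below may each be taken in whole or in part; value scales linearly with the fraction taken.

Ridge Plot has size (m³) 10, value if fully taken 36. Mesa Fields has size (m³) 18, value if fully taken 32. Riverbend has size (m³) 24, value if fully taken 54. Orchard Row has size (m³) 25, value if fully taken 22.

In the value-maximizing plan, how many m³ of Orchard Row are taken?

Best value per unit of size first: Ridge Plot 36/10≈3.6, Riverbend 54/24≈2.25, Mesa Fields 32/18≈1.78, Orchard Row 22/25≈0.88.
Take all of Ridge Plot (10 m³, value 36) — 47 m³ left.
Take all of Riverbend (24 m³, value 54) — 23 m³ left.
All 18 m³ of Mesa Fields fit (value 32) — 5 remain.
5 m³ left: a 5/25 share of Orchard Row gives 22×5/25 = 4.4.

5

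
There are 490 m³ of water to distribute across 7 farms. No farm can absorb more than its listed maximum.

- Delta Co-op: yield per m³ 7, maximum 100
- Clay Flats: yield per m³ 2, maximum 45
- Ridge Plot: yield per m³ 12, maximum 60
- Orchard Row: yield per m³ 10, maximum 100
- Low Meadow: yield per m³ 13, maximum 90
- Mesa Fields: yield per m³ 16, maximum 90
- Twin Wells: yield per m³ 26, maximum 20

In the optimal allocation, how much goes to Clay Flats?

Order the farms by yield per m³: Twin Wells 26 > Mesa Fields 16 > Low Meadow 13 > Ridge Plot 12 > Orchard Row 10 > Delta Co-op 7 > Clay Flats 2.
Twin Wells: +20 to 20 (cap) → 470 left.
Mesa Fields: +90 to 90 (cap) → 380 left.
Low Meadow takes 90 to reach its cap of 90 → 290 left.
Ridge Plot: +60 to 60 (cap) → 230 left.
Give Orchard Row 100 to hit its cap of 100 → 130 left.
Delta Co-op: +100 to 100 (cap) → 30 left.
Clay Flats has room for 45 but only 30 remain, so it gets 30.

30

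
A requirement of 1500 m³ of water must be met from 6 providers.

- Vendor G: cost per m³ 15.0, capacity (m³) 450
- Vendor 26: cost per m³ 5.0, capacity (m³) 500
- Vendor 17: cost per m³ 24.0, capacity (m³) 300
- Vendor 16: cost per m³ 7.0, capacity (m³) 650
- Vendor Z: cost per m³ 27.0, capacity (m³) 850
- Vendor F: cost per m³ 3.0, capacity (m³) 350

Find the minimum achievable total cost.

8100

Cheapest first:
Take 350 from Vendor F at 3.0 — need 1150 more.
Vendor 26 at 5.0: take all 500 m³ — 650 still needed.
Take 650 from Vendor 16 at 7.0 — need 0 more.
Vendor G, Vendor 17, Vendor Z: unused.
Cost = 350×3.0 + 500×5.0 + 650×7.0 = 8100.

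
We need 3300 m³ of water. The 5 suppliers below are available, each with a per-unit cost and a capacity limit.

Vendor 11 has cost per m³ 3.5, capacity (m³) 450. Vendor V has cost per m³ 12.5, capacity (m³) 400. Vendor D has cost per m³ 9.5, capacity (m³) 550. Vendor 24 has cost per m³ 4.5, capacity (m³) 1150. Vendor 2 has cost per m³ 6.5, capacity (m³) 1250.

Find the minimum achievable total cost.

19150

Use suppliers in increasing cost order.
Take 450 from Vendor 11 at 3.5 ; need 2850 more.
Take 1150 from Vendor 24 at 4.5 ; need 1700 more.
Vendor 2 at 6.5: take all 1250 m³ ; 450 still needed.
Vendor D at 9.5: take 450 of its 550 ; requirement met.
Vendor V: unused.
Cost = 450×3.5 + 1150×4.5 + 1250×6.5 + 450×9.5 = 19150.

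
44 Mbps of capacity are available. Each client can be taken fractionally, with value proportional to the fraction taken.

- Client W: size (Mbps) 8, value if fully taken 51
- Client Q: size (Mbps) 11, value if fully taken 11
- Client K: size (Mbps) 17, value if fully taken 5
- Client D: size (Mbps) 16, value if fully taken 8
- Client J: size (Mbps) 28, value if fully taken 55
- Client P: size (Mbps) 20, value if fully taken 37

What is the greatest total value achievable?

120.8

Rank by value-to-size ratio: Client W 51/8≈6.38, Client J 55/28≈1.96, Client P 37/20≈1.85, Client Q 11/11≈1, Client D 8/16≈0.5, Client K 5/17≈0.294.
All 8 Mbps of Client W fit (value 51) → 36 remain.
Client J: take in full, 28 Mbps for value 55 → 8 left.
Fill the last 8 Mbps with part of Client P: 8/20 of it earns 14.8.
Total value = 120.8.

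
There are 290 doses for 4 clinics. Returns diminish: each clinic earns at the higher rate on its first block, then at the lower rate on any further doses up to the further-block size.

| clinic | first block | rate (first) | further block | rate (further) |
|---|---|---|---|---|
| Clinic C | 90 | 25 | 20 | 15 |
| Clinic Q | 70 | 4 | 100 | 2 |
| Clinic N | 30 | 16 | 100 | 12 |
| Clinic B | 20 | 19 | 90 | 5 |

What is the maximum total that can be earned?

Order all 8 blocks by rate: Clinic C/first 25 > Clinic B/first 19 > Clinic N/first 16 > Clinic C/second 15 > Clinic N/second 12 > Clinic B/second 5 > Clinic Q/first 4 > Clinic Q/second 2.
Fill Clinic C first block (90 at 25) → 200 left.
Clinic B first at 19: fill all 20 → 180 left.
Fill Clinic N first block (30 at 16) → 150 left.
Clinic C second at 15: fill all 20 → 130 left.
Fill Clinic N second block (100 at 12) → 30 left.
Clinic B second at 5: only 30 left, fill 30.
Total = 25×90 + 19×20 + 16×30 + 15×20 + 12×100 + 5×30 = 4760.

4760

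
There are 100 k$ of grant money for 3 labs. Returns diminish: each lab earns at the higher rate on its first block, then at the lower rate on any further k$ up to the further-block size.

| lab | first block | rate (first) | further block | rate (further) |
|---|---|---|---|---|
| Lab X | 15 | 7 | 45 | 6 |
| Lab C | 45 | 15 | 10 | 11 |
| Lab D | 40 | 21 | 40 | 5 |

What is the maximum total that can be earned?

Treat each block as its own option and order by rate: Lab D/tier1 21 > Lab C/tier1 15 > Lab C/tier2 11 > Lab X/tier1 7 > Lab X/tier2 6 > Lab D/tier2 5.
Fill Lab D tier1 block (40 at 21) → 60 left.
Lab C tier1 at 15: fill all 45 → 15 left.
Fill Lab C tier2 block (10 at 11) → 5 left.
Lab X/tier1: +5 of 15 at 7; pool empty.
Total = 21×40 + 15×45 + 11×10 + 7×5 = 1660.

1660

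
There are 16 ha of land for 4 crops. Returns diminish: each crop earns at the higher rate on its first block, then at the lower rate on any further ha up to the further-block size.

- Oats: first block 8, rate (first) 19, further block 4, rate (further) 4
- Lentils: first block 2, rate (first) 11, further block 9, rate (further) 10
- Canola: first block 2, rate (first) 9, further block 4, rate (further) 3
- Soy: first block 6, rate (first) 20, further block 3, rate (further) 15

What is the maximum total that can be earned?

Order all 8 blocks by rate: Soy/T1 20 > Oats/T1 19 > Soy/T2 15 > Lentils/T1 11 > Lentils/T2 10 > Canola/T1 9 > Oats/T2 4 > Canola/T2 3.
Soy/T1 (20): +6 → 10 left.
Oats T1 at 19: fill all 8 → 2 left.
2 remain; put them into Soy T2 at 15.
Total = 20×6 + 19×8 + 15×2 = 302.

302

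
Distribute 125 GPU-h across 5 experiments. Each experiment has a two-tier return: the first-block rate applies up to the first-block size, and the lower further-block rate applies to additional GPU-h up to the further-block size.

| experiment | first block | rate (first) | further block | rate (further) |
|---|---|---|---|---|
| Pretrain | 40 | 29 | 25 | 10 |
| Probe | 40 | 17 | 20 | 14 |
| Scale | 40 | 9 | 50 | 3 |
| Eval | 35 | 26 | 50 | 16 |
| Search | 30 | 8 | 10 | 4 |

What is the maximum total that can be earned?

2910

Rank every tier by rate: Pretrain/tier1 29 > Eval/tier1 26 > Probe/tier1 17 > Eval/tier2 16 > Probe/tier2 14 > Pretrain/tier2 10 > Scale/tier1 9 > Search/tier1 8 > Search/tier2 4 > Scale/tier2 3.
Pretrain/tier1 (29): +40 ; 85 left.
Eval tier1 at 26: fill all 35 ; 50 left.
Fill Probe tier1 block (40 at 17) ; 10 left.
Eval tier2 at 16: only 10 left, fill 10.
Total = 29×40 + 26×35 + 17×40 + 16×10 = 2910.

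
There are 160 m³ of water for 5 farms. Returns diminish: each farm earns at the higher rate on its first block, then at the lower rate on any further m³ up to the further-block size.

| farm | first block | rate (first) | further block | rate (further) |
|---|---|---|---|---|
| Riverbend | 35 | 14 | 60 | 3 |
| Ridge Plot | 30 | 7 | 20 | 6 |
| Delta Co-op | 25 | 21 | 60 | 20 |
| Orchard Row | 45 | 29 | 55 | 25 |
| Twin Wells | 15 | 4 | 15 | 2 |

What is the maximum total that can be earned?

Rank every tier by rate: Orchard Row/T1 29 > Orchard Row/T2 25 > Delta Co-op/T1 21 > Delta Co-op/T2 20 > Riverbend/T1 14 > Ridge Plot/T1 7 > Ridge Plot/T2 6 > Twin Wells/T1 4 > Riverbend/T2 3 > Twin Wells/T2 2.
Orchard Row T1 at 29: fill all 45 ; 115 left.
Orchard Row/T2 (25): +55 ; 60 left.
Delta Co-op T1 at 21: fill all 25 ; 35 left.
35 remain; put them into Delta Co-op T2 at 20.
Total = 29×45 + 25×55 + 21×25 + 20×35 = 3905.

3905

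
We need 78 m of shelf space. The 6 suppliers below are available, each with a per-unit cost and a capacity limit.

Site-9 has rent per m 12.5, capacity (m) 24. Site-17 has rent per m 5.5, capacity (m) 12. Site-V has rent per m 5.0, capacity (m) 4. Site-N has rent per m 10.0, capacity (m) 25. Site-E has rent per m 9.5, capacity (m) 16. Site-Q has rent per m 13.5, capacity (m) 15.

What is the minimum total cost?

Use suppliers in increasing cost order.
Site-V at 5.0: take all 4 m — 74 still needed.
Site-17 (5.5): use full 12 — 62 m to go.
Take 16 from Site-E at 9.5 — need 46 more.
Take 25 from Site-N at 10.0 — need 21 more.
Take 21 from Site-9 at 12.5 to finish.
Site-Q: unused.
Cost = 4×5.0 + 12×5.5 + 16×9.5 + 25×10.0 + 21×12.5 = 750.5.

750.5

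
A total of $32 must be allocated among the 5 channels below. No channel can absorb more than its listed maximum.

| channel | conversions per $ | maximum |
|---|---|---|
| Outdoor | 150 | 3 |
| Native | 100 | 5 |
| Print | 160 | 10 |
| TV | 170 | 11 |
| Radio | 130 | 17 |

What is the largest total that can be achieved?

Highest conversions per $ first: TV 170 > Print 160 > Outdoor 150 > Radio 130 > Native 100.
TV takes 11 to reach its cap of 11 — 21 left.
Print: +10 to 10 (cap) — 11 left.
Outdoor: +3 to 3 (cap) — 8 left.
Only 8 left; Radio takes them to reach 8.
Total = 150×3 + 160×10 + 170×11 + 130×8 = 4960.

4960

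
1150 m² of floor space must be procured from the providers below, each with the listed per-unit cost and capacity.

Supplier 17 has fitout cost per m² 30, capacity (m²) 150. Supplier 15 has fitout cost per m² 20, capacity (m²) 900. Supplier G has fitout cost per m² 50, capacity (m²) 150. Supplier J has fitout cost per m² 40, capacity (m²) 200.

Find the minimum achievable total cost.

Fill from the cheapest provider first.
Supplier 15 at 20: take all 900 m² ; 250 still needed.
Supplier 17 (30): use full 150 ; 100 m² to go.
Supplier J at 40: take 100 of its 200 ; requirement met.
Supplier G: unused.
Cost = 900×20 + 150×30 + 100×40 = 26500.

26500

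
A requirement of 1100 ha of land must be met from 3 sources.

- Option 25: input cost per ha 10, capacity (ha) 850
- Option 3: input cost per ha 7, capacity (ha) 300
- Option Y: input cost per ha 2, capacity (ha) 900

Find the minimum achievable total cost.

Fill from the cheapest source first.
Take 900 from Option Y at 2 — need 200 more.
Option 3 at 7: take 200 of its 300 — requirement met.
Option 25: unused.
Cost = 900×2 + 200×7 = 3200.

3200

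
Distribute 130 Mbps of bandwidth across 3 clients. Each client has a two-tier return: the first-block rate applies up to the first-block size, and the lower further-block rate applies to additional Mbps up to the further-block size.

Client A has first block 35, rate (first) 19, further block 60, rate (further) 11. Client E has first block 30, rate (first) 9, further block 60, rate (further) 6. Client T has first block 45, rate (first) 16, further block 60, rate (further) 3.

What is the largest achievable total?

Order all 6 blocks by rate: Client A/tier1 19 > Client T/tier1 16 > Client A/tier2 11 > Client E/tier1 9 > Client E/tier2 6 > Client T/tier2 3.
Client A tier1 at 19: fill all 35 → 95 left.
Client T/tier1 (16): +45 → 50 left.
Client A tier2 at 11: only 50 left, fill 50.
Total = 19×35 + 16×45 + 11×50 = 1935.

1935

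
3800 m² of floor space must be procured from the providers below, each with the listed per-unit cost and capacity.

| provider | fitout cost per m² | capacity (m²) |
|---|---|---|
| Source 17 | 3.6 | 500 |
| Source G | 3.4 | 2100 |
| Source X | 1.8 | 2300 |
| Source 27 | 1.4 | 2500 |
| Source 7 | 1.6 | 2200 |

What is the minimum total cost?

5580

Cheapest first:
Take 2500 from Source 27 at 1.4 — need 1300 more.
Source 7 (1.6): take the remaining 1300 — done.
Source X, Source G, Source 17: unused.
Cost = 2500×1.4 + 1300×1.6 = 5580.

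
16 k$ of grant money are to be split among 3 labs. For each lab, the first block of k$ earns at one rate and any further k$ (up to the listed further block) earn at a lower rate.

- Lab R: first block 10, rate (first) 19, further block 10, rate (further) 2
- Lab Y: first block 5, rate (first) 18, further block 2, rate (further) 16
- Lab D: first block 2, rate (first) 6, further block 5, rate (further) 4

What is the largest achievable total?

Rank every tier by rate: Lab R/tier1 19 > Lab Y/tier1 18 > Lab Y/tier2 16 > Lab D/tier1 6 > Lab D/tier2 4 > Lab R/tier2 2.
Lab R tier1 at 19: fill all 10 ; 6 left.
Lab Y/tier1 (18): +5 ; 1 left.
Lab Y tier2 at 16: only 1 left, fill 1.
Total = 19×10 + 18×5 + 16×1 = 296.

296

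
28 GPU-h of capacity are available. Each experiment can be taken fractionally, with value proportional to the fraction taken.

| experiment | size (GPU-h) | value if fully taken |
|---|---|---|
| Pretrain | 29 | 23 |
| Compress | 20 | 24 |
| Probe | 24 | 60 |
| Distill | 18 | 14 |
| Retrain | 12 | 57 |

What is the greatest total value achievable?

97

Sort by value density: Retrain 57/12≈4.75, Probe 60/24≈2.5, Compress 24/20≈1.2, Pretrain 23/29≈0.793, Distill 14/18≈0.778.
All 12 GPU-h of Retrain fit (value 57) → 16 remain.
Only 16 GPU-h remain; take 16/24 of Probe for value 60×16/24 = 40.
Total value = 97.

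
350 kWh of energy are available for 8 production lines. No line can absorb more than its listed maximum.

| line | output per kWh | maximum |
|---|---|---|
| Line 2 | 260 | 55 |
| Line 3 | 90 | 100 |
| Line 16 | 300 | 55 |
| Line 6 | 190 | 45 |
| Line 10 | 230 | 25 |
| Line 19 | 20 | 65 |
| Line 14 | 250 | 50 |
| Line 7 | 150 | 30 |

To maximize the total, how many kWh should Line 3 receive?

90

Order the production lines by output per kWh: Line 16 300 > Line 2 260 > Line 14 250 > Line 10 230 > Line 6 190 > Line 7 150 > Line 3 90 > Line 19 20.
Give Line 16 55 to hit its cap of 55 → 295 left.
Line 2: +55 to 55 (cap) → 240 left.
Line 14 takes 50 to reach its cap of 50 → 190 left.
Give Line 10 25 to hit its cap of 25 → 165 left.
Line 6: +45 to 45 (cap) → 120 left.
Give Line 7 30 to hit its cap of 30 → 90 left.
Only 90 left; Line 3 takes them to reach 90.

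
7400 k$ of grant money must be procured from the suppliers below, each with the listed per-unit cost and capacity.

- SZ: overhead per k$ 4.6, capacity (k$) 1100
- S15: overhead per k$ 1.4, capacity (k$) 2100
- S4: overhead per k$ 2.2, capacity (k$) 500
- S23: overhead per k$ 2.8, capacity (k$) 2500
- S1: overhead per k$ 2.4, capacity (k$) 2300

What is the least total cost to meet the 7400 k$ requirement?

16560

Cheapest first:
S15 at 1.4: take all 2100 k$ ; 5300 still needed.
S4 at 2.2: take all 500 k$ ; 4800 still needed.
Take 2300 from S1 at 2.4 ; need 2500 more.
Take 2500 from S23 at 2.8 ; need 0 more.
SZ: unused.
Cost = 2100×1.4 + 500×2.2 + 2300×2.4 + 2500×2.8 = 16560.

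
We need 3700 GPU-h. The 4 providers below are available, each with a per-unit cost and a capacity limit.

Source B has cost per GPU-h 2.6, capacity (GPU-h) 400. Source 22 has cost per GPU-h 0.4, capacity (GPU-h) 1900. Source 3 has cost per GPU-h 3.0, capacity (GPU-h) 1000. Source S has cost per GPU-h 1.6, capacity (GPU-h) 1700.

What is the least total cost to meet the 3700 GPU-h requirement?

3740

Use providers in increasing cost order.
Source 22 (0.4): use full 1900 — 1800 GPU-h to go.
Take 1700 from Source S at 1.6 — need 100 more.
Source B (2.6): take the remaining 100 — done.
Source 3: unused.
Cost = 1900×0.4 + 1700×1.6 + 100×2.6 = 3740.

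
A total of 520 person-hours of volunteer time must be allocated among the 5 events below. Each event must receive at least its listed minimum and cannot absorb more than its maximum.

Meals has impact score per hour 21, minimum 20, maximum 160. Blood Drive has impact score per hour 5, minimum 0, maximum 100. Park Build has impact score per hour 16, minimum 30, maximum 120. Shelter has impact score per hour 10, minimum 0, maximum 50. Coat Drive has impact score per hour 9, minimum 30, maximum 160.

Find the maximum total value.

Meeting every minimum uses 20+0+30+0+30 = 80 person-hours, leaving 440.
Order the events by impact score per hour: Meals 21 > Park Build 16 > Shelter 10 > Coat Drive 9 > Blood Drive 5.
Meals: +140 to 160 (cap) ; 300 left.
Give Park Build 90 more to hit its cap of 120 ; 210 left.
Shelter takes 50 more to reach its cap of 50 ; 160 left.
Coat Drive: +130 to 160 (cap) ; 30 left.
Blood Drive has room for 100 more but only 30 remain, so it gets 30.
Total = 21×160 + 5×30 + 16×120 + 10×50 + 9×160 = 7370.

7370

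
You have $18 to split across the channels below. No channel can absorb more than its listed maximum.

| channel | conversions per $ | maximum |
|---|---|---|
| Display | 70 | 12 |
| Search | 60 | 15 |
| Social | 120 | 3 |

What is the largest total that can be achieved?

Rank by conversions per $: Social 120 > Display 70 > Search 60.
Social takes 3 to reach its cap of 3 → 15 left.
Display: +12 to 12 (cap) → 3 left.
Search: +3 (room for 15) → 3. Pool exhausted.
Total = 70×12 + 60×3 + 120×3 = 1380.

1380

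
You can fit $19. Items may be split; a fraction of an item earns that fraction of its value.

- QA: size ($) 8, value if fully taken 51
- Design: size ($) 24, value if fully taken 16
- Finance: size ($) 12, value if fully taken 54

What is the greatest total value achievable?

100.5

Rank by value-to-size ratio: QA 51/8≈6.38, Finance 54/12≈4.5, Design 16/24≈0.667.
Take all of QA (8 $, value 51) ; 11 $ left.
11 $ left: a 11/12 share of Finance gives 54×11/12 = 49.5.
Total value = 100.5.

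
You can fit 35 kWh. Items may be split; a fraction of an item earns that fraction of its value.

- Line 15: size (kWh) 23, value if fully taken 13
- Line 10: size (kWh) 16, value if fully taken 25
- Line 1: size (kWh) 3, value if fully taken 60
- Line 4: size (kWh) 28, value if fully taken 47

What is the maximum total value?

113.25

Rank by value-to-size ratio: Line 1 60/3≈20, Line 4 47/28≈1.68, Line 10 25/16≈1.56, Line 15 13/23≈0.565.
All 3 kWh of Line 1 fit (value 60) → 32 remain.
Take all of Line 4 (28 kWh, value 47) → 4 kWh left.
4 kWh left: a 4/16 share of Line 10 gives 25×4/16 = 6.25.
Total value = 113.25.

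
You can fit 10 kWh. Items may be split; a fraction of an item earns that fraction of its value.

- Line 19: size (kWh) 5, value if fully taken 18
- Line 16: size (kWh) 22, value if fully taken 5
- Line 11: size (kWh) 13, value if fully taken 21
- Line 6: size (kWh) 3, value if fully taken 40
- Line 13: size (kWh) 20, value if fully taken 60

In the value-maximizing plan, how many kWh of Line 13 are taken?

2

Sort by value density: Line 6 40/3≈13.3, Line 19 18/5≈3.6, Line 13 60/20≈3, Line 11 21/13≈1.62, Line 16 5/22≈0.227.
Take all of Line 6 (3 kWh, value 40) ; 7 kWh left.
All 5 kWh of Line 19 fit (value 18) ; 2 remain.
Only 2 kWh remain; take 2/20 of Line 13 for value 60×2/20 = 6.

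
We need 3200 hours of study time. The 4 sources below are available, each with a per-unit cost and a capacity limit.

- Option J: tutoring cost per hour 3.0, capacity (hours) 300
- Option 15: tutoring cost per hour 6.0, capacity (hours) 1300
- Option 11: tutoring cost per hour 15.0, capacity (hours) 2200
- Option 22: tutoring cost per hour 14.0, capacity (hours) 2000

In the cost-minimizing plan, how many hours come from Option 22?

1600

Cheapest first:
Option J at 3.0: take all 300 hours — 2900 still needed.
Option 15 (6.0): use full 1300 — 1600 hours to go.
Option 22 at 14.0: take 1600 of its 2000 — requirement met.
Option 11: unused.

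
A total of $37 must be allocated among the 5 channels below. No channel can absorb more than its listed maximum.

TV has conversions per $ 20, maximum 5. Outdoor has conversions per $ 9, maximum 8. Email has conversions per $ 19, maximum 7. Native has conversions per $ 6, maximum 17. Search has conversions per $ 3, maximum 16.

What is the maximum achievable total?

407

Order the channels by conversions per $: TV 20 > Email 19 > Outdoor 9 > Native 6 > Search 3.
TV: +5 to 5 (cap) — 32 left.
Email: +7 to 7 (cap) — 25 left.
Outdoor: +8 to 8 (cap) — 17 left.
Give Native 17 to hit its cap of 17 — 0 left.
Total = 20×5 + 9×8 + 19×7 + 6×17 = 407.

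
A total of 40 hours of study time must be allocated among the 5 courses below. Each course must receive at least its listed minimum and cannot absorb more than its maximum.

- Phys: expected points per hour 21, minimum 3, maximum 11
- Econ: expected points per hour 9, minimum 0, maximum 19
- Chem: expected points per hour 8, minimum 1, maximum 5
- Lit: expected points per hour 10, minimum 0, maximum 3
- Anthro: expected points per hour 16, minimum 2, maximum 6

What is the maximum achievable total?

Meeting every minimum uses 3+0+1+0+2 = 6 hours, leaving 34.
Order the courses by expected points per hour: Phys 21 > Anthro 16 > Lit 10 > Econ 9 > Chem 8.
Give Phys 8 more to hit its cap of 11 ; 26 left.
Give Anthro 4 more to hit its cap of 6 ; 22 left.
Lit takes 3 more to reach its cap of 3 ; 19 left.
Econ takes 19 more to reach its cap of 19 ; 0 left.
Total = 21×11 + 9×19 + 8×1 + 10×3 + 16×6 = 536.

536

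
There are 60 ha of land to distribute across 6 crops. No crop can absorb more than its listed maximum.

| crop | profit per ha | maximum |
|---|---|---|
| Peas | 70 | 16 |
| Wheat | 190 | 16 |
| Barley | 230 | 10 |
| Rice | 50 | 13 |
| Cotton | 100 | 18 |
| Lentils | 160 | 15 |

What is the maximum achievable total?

Highest profit per ha first: Barley 230 > Wheat 190 > Lentils 160 > Cotton 100 > Peas 70 > Rice 50.
Barley: +10 to 10 (cap) ; 50 left.
Wheat takes 16 to reach its cap of 16 ; 34 left.
Lentils: +15 to 15 (cap) ; 19 left.
Cotton: +18 to 18 (cap) ; 1 left.
Only 1 left; Peas takes them to reach 1.
Total = 70×1 + 190×16 + 230×10 + 100×18 + 160×15 = 9610.

9610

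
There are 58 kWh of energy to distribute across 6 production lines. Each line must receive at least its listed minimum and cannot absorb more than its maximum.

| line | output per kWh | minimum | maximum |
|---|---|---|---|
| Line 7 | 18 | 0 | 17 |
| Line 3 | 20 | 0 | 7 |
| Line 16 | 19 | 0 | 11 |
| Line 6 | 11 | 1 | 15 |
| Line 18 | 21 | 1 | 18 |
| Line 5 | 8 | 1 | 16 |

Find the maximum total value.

Meeting every minimum uses 0+0+0+1+1+1 = 3 kWh, leaving 55.
Highest output per kWh first: Line 18 21 > Line 3 20 > Line 16 19 > Line 7 18 > Line 6 11 > Line 5 8.
Line 18: +17 to 18 (cap) — 38 left.
Line 3 takes 7 more to reach its cap of 7 — 31 left.
Line 16 takes 11 more to reach its cap of 11 — 20 left.
Give Line 7 17 more to hit its cap of 17 — 3 left.
Line 6: +3 (room for 14) → 4. Pool exhausted.
Total = 18×17 + 20×7 + 19×11 + 11×4 + 21×18 + 8×1 = 1085.

1085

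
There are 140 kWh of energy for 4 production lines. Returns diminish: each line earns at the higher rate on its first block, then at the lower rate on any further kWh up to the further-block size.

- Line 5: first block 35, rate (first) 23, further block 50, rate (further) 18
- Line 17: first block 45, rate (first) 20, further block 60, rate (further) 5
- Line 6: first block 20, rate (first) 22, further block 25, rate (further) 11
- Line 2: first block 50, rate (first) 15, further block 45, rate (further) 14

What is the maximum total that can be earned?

2865

Rank every tier by rate: Line 5/tier1 23 > Line 6/tier1 22 > Line 17/tier1 20 > Line 5/tier2 18 > Line 2/tier1 15 > Line 2/tier2 14 > Line 6/tier2 11 > Line 17/tier2 5.
Fill Line 5 tier1 block (35 at 23) → 105 left.
Line 6/tier1 (22): +20 → 85 left.
Line 17 tier1 at 20: fill all 45 → 40 left.
Line 5 tier2 at 18: only 40 left, fill 40.
Total = 23×35 + 22×20 + 20×45 + 18×40 = 2865.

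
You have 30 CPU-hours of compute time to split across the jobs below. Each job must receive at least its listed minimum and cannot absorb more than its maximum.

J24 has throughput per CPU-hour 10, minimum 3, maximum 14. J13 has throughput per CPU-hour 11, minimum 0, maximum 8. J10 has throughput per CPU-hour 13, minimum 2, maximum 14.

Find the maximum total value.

350

Meeting every minimum uses 3+0+2 = 5 CPU-hours, leaving 25.
Order the jobs by throughput per CPU-hour: J10 13 > J13 11 > J24 10.
Give J10 12 more to hit its cap of 14 → 13 left.
J13 takes 8 more to reach its cap of 8 → 5 left.
J24: +5 (room for 11) → 8. Pool exhausted.
Total = 10×8 + 11×8 + 13×14 = 350.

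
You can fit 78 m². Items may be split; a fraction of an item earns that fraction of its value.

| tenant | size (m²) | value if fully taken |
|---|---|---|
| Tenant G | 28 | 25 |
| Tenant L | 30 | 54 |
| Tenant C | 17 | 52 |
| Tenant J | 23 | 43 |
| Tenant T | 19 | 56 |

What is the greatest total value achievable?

Rank by value-to-size ratio: Tenant C 52/17≈3.06, Tenant T 56/19≈2.95, Tenant J 43/23≈1.87, Tenant L 54/30≈1.8, Tenant G 25/28≈0.893.
Tenant C: take in full, 17 m² for value 52 — 61 left.
Tenant T: take in full, 19 m² for value 56 — 42 left.
Take all of Tenant J (23 m², value 43) — 19 m² left.
Fill the last 19 m² with part of Tenant L: 19/30 of it earns 34.2.
Total value = 185.2.

185.2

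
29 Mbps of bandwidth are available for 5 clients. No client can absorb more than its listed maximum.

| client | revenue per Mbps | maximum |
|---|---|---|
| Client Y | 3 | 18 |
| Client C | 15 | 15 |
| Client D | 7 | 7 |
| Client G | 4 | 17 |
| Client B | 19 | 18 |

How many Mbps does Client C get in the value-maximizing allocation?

Highest revenue per Mbps first: Client B 19 > Client C 15 > Client D 7 > Client G 4 > Client Y 3.
Give Client B 18 to hit its cap of 18 → 11 left.
Client C has room for 15 but only 11 remain, so it gets 11.

11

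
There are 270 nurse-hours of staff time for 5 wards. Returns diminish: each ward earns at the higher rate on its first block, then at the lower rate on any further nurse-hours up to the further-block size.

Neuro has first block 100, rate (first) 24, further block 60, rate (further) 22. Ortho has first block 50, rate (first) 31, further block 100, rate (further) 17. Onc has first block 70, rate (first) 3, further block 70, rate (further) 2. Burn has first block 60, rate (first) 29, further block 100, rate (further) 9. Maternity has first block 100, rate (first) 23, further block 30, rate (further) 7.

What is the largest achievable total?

Treat each block as its own option and order by rate: Ortho/first 31 > Burn/first 29 > Neuro/first 24 > Maternity/first 23 > Neuro/second 22 > Ortho/second 17 > Burn/second 9 > Maternity/second 7 > Onc/first 3 > Onc/second 2.
Fill Ortho first block (50 at 31) → 220 left.
Fill Burn first block (60 at 29) → 160 left.
Neuro first at 24: fill all 100 → 60 left.
Maternity/first: +60 of 100 at 23; pool empty.
Total = 31×50 + 29×60 + 24×100 + 23×60 = 7070.

7070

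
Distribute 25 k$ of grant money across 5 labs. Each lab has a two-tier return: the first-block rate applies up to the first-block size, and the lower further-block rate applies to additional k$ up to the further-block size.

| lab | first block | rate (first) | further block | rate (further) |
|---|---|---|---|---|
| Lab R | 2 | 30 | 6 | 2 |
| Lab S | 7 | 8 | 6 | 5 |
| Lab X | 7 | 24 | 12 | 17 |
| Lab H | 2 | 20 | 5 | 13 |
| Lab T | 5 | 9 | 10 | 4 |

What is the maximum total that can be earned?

Rank every tier by rate: Lab R/T1 30 > Lab X/T1 24 > Lab H/T1 20 > Lab X/T2 17 > Lab H/T2 13 > Lab T/T1 9 > Lab S/T1 8 > Lab S/T2 5 > Lab T/T2 4 > Lab R/T2 2.
Fill Lab R T1 block (2 at 30) — 23 left.
Lab X/T1 (24): +7 — 16 left.
Fill Lab H T1 block (2 at 20) — 14 left.
Lab X T2 at 17: fill all 12 — 2 left.
Lab H T2 at 13: only 2 left, fill 2.
Total = 30×2 + 24×7 + 20×2 + 17×12 + 13×2 = 498.

498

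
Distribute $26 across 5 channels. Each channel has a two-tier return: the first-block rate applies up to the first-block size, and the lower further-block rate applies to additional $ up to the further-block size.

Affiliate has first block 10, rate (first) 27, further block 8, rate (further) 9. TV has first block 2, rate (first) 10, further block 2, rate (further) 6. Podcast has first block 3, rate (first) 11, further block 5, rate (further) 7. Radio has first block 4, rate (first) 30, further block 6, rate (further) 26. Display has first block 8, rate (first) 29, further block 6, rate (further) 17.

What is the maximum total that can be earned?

Treat each block as its own option and order by rate: Radio/tier1 30 > Display/tier1 29 > Affiliate/tier1 27 > Radio/tier2 26 > Display/tier2 17 > Podcast/tier1 11 > TV/tier1 10 > Affiliate/tier2 9 > Podcast/tier2 7 > TV/tier2 6.
Fill Radio tier1 block (4 at 30) — 22 left.
Display/tier1 (29): +8 — 14 left.
Affiliate tier1 at 27: fill all 10 — 4 left.
Radio tier2 at 26: only 4 left, fill 4.
Total = 30×4 + 29×8 + 27×10 + 26×4 = 726.

726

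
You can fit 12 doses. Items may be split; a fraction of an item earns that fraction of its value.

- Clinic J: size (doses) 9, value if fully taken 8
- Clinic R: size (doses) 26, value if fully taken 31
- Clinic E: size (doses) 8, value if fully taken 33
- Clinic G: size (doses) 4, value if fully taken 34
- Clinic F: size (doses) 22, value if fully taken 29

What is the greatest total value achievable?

Rank by value-to-size ratio: Clinic G 34/4≈8.5, Clinic E 33/8≈4.12, Clinic F 29/22≈1.32, Clinic R 31/26≈1.19, Clinic J 8/9≈0.889.
Take all of Clinic G (4 doses, value 34) — 8 doses left.
Take all of Clinic E (8 doses, value 33) — 0 doses left.
Total value = 67.

67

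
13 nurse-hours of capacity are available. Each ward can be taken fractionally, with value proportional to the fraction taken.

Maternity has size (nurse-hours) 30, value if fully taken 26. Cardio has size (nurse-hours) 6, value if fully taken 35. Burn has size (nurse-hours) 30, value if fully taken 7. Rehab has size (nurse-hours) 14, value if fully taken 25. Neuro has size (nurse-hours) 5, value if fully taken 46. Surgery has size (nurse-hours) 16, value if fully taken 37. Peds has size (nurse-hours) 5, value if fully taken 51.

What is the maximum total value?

Sort by value density: Peds 51/5≈10.2, Neuro 46/5≈9.2, Cardio 35/6≈5.83, Surgery 37/16≈2.31, Rehab 25/14≈1.79, Maternity 26/30≈0.867, Burn 7/30≈0.233.
Take all of Peds (5 nurse-hours, value 51) → 8 nurse-hours left.
Neuro: take in full, 5 nurse-hours for value 46 → 3 left.
3 nurse-hours left: a 3/6 share of Cardio gives 35×3/6 = 17.5.
Total value = 114.5.

114.5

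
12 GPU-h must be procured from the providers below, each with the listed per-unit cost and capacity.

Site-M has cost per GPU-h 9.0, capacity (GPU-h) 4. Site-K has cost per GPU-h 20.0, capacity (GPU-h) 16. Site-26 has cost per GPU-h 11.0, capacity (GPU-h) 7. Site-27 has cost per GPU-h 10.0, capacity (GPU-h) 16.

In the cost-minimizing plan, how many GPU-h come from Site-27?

Use providers in increasing cost order.
Take 4 from Site-M at 9.0 ; need 8 more.
Take 8 from Site-27 at 10.0 to finish.
Site-26, Site-K: unused.

8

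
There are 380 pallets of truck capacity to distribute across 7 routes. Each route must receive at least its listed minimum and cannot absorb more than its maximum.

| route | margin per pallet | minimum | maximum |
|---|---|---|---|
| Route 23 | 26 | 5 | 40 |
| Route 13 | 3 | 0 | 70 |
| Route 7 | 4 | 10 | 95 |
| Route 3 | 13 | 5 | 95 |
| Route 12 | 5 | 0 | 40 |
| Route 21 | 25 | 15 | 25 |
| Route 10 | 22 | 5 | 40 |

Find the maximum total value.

Meeting every minimum uses 5+0+10+5+0+15+5 = 40 pallets, leaving 340.
Order the routes by margin per pallet: Route 23 26 > Route 21 25 > Route 10 22 > Route 3 13 > Route 12 5 > Route 7 4 > Route 13 3.
Route 23 takes 35 more to reach its cap of 40 — 305 left.
Route 21 takes 10 more to reach its cap of 25 — 295 left.
Route 10 takes 35 more to reach its cap of 40 — 260 left.
Route 3 takes 90 more to reach its cap of 95 — 170 left.
Route 12: +40 to 40 (cap) — 130 left.
Route 7 takes 85 more to reach its cap of 95 — 45 left.
Only 45 left; Route 13 takes them to reach 45.
Total = 26×40 + 3×45 + 4×95 + 13×95 + 5×40 + 25×25 + 22×40 = 4495.

4495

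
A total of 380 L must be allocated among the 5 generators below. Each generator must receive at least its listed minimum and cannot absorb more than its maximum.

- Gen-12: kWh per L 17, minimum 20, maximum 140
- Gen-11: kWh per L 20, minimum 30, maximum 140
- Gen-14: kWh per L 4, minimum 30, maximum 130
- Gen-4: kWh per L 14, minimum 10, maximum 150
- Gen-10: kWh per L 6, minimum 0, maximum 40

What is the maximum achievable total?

6280

Meeting every minimum uses 20+30+30+10+0 = 90 L, leaving 290.
Highest kWh per L first: Gen-11 20 > Gen-12 17 > Gen-4 14 > Gen-10 6 > Gen-14 4.
Gen-11: +110 to 140 (cap) → 180 left.
Give Gen-12 120 more to hit its cap of 140 → 60 left.
Gen-4: +60 (room for 140) → 70. Pool exhausted.
Total = 17×140 + 20×140 + 4×30 + 14×70 = 6280.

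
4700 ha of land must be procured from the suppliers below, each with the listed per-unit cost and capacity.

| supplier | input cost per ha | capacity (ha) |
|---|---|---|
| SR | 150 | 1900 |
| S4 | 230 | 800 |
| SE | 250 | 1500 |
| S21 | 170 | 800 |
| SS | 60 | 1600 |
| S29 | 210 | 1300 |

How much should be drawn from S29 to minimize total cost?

400

Fill from the cheapest supplier first.
SS at 60: take all 1600 ha — 3100 still needed.
SR (150): use full 1900 — 1200 ha to go.
S21 (170): use full 800 — 400 ha to go.
S29 at 210: take 400 of its 1300 — requirement met.
S4, SE: unused.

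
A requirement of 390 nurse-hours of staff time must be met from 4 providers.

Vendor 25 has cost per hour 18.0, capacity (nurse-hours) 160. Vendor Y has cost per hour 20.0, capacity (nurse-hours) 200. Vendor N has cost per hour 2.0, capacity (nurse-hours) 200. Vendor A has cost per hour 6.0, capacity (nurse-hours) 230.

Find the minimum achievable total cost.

1540

Fill from the cheapest provider first.
Vendor N (2.0): use full 200 → 190 nurse-hours to go.
Vendor A (6.0): take the remaining 190 → done.
Vendor 25, Vendor Y: unused.
Cost = 200×2.0 + 190×6.0 = 1540.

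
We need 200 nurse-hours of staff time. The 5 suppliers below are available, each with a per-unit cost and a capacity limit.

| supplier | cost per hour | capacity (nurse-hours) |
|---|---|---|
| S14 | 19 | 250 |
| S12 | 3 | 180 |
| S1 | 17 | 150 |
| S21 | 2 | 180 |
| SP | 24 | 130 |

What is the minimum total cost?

Cheapest first:
S21 (2): use full 180 → 20 nurse-hours to go.
S12 at 3: take 20 of its 180 → requirement met.
S1, S14, SP: unused.
Cost = 180×2 + 20×3 = 420.

420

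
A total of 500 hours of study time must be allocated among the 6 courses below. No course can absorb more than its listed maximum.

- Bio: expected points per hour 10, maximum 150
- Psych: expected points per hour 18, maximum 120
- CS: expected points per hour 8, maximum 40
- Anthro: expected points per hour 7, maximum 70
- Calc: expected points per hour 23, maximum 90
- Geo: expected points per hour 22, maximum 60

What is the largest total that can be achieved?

Highest expected points per hour first: Calc 23 > Geo 22 > Psych 18 > Bio 10 > CS 8 > Anthro 7.
Calc takes 90 to reach its cap of 90 — 410 left.
Give Geo 60 to hit its cap of 60 — 350 left.
Psych: +120 to 120 (cap) — 230 left.
Bio takes 150 to reach its cap of 150 — 80 left.
Give CS 40 to hit its cap of 40 — 40 left.
Anthro: +40 (room for 70) → 40. Pool exhausted.
Total = 10×150 + 18×120 + 8×40 + 7×40 + 23×90 + 22×60 = 7650.

7650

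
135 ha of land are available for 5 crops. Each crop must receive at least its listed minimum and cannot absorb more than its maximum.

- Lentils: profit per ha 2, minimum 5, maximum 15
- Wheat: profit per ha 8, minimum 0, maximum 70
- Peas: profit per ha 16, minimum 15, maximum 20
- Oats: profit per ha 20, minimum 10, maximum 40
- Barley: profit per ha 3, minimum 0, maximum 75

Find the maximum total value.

1690

Meeting every minimum uses 5+0+15+10+0 = 30 ha, leaving 105.
Highest profit per ha first: Oats 20 > Peas 16 > Wheat 8 > Barley 3 > Lentils 2.
Oats takes 30 more to reach its cap of 40 → 75 left.
Peas takes 5 more to reach its cap of 20 → 70 left.
Wheat: +70 to 70 (cap) → 0 left.
Total = 2×5 + 8×70 + 16×20 + 20×40 = 1690.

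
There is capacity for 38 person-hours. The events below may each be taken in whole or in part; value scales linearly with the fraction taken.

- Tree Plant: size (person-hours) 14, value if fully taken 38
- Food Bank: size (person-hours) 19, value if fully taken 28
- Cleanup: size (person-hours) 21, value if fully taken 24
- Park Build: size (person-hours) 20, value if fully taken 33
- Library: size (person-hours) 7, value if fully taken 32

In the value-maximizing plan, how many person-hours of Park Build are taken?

17

Best value per unit of size first: Library 32/7≈4.57, Tree Plant 38/14≈2.71, Park Build 33/20≈1.65, Food Bank 28/19≈1.47, Cleanup 24/21≈1.14.
All 7 person-hours of Library fit (value 32) — 31 remain.
Take all of Tree Plant (14 person-hours, value 38) — 17 person-hours left.
Only 17 person-hours remain; take 17/20 of Park Build for value 33×17/20 = 28.05.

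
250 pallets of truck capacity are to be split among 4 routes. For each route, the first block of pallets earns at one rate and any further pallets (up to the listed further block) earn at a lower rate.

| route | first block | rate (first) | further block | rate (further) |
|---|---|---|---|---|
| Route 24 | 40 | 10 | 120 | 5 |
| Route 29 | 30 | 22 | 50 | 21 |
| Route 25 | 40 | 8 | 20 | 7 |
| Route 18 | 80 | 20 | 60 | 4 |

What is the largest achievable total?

Rank every tier by rate: Route 29/tier1 22 > Route 29/tier2 21 > Route 18/tier1 20 > Route 24/tier1 10 > Route 25/tier1 8 > Route 25/tier2 7 > Route 24/tier2 5 > Route 18/tier2 4.
Route 29 tier1 at 22: fill all 30 → 220 left.
Route 29 tier2 at 21: fill all 50 → 170 left.
Route 18 tier1 at 20: fill all 80 → 90 left.
Route 24 tier1 at 10: fill all 40 → 50 left.
Route 25 tier1 at 8: fill all 40 → 10 left.
Route 25/tier2: +10 of 20 at 7; pool empty.
Total = 22×30 + 21×50 + 20×80 + 10×40 + 8×40 + 7×10 = 4100.

4100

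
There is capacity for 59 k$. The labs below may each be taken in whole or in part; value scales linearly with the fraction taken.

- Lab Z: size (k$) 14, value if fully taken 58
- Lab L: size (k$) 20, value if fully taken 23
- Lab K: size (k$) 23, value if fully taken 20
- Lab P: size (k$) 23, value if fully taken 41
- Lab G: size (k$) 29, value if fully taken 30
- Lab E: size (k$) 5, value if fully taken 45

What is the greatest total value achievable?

Best value per unit of size first: Lab E 45/5≈9, Lab Z 58/14≈4.14, Lab P 41/23≈1.78, Lab L 23/20≈1.15, Lab G 30/29≈1.03, Lab K 20/23≈0.87.
All 5 k$ of Lab E fit (value 45) — 54 remain.
All 14 k$ of Lab Z fit (value 58) — 40 remain.
Lab P: take in full, 23 k$ for value 41 — 17 left.
17 k$ left: a 17/20 share of Lab L gives 23×17/20 = 19.55.
Total value = 163.55.

163.55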